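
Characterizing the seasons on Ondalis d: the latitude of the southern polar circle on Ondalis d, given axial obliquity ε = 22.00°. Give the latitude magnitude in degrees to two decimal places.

68.00°

The polar circle is the lowest latitude that experiences at least one full rotation of continuous darkness at the northern-summer solstice; it lies at |φ| = 90° − ε = 90° − 22.00° = 68.00°.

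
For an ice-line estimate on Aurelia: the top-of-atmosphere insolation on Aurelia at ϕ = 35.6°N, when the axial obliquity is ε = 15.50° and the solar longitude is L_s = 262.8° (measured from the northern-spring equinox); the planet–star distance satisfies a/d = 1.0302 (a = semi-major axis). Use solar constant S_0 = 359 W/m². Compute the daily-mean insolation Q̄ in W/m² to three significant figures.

Q̄ ≈ 67.5 W/m²

Solar declination: sin δ = sin ε · sin L_s = sin 15.50° × sin 262.8° = -0.26513, so δ = -15.375°.
cos h₀ = −tan(+35.6°) tan(-15.375°) = 0.1969, h₀ = 1.3726 rad.
Bracket: h₀ sin ϕ sin δ + cos ϕ cos δ sin h₀ = 1.3726×0.58212×-0.26513 + 0.81310×0.96421×0.98043 = -0.211844 + 0.768656 = 0.556812.
Inverse-square distance factor (a/d)² = 1.0302² = 1.061312.
Q̄ = (S_0/π) × 1.061312 × [bracket] = (359/π) × 1.061312 × 0.556812 = 67.53 W/m².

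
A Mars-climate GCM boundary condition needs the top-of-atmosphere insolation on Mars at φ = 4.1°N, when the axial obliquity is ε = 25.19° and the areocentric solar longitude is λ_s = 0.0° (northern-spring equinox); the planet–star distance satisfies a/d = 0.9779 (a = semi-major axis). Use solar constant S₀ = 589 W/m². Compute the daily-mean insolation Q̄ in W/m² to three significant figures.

sin δ = sin 25.19° × sin 0.0° = 0.00000, so δ = +0.000°.
cos H₀ = −tan(+4.1°) tan(+0.000°) = -0.0000, H₀ = 1.5708 rad.
Bracket: H₀ sin φ sin δ + cos φ cos δ sin H₀ = 1.5708×0.07150×0.00000 + 0.99744×1.00000×1.00000 = 0.000000 + 0.997440 = 0.997440.
Inverse-square distance factor (a/d)² = 0.9779² = 0.956288.
Q̄ = (S₀/π) × 0.956288 × [bracket] = (589/π) × 0.956288 × 0.997440 = 178.8 W/m².

Q̄ ≈ 179 W/m²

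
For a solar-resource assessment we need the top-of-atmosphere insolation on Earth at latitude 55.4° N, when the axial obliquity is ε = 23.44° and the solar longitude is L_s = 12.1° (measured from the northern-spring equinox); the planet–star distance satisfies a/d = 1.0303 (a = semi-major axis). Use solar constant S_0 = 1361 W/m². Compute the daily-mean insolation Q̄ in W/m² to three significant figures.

Q̄ ≈ 312 W/m²

Solar declination: sin δ = sin ε · sin L_s = sin 23.44° × sin 12.1° = 0.08338, so δ = +4.783°.
cos h₀ = −tan(+55.4°) tan(+4.783°) = -0.1213, h₀ = 1.6924 rad.
Bracket: h₀ sin ϕ sin δ + cos ϕ cos δ sin h₀ = 1.6924×0.82314×0.08338 + 0.56784×0.99652×0.99262 = 0.116155 + 0.561688 = 0.677843.
Inverse-square distance factor (a/d)² = 1.0303² = 1.061518.
Q̄ = (S_0/π) × 1.061518 × [bracket] = (1361/π) × 1.061518 × 0.677843 = 311.7 W/m².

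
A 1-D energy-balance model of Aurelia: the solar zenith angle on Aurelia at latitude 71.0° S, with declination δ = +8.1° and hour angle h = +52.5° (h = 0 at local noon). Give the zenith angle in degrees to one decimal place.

cos θ_z = sin ϕ sin δ + cos ϕ cos δ cos h = -0.133225 + 0.196216 = 0.062991.
θ_z = arccos(0.062991) = 86.4°.

θ_z = 86.4°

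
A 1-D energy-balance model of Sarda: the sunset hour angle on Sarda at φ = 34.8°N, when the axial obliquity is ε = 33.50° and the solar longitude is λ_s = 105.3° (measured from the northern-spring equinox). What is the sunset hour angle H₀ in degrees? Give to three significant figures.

H₀ = 116°

Solar declination: sin δ = sin ε · sin λ_s = sin 33.50° × sin 105.3° = 0.53237, so δ = +32.166°.
cos H₀ = −tan φ · tan δ = −tan(+34.8°) × tan(+32.166°) = -0.4371, so H₀ = 2.0232 rad = 115.92°.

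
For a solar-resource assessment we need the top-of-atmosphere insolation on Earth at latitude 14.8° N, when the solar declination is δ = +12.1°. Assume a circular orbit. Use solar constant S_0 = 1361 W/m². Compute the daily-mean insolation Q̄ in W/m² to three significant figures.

Q̄ ≈ 447 W/m²

cos h₀ = −tan(+14.8°) tan(+12.100°) = -0.0566, h₀ = 1.6275 rad.
Bracket: h₀ sin ϕ sin δ + cos ϕ cos δ sin h₀ = 1.6275×0.25545×0.20962 + 0.96682×0.97778×0.99839 = 0.087148 + 0.943815 = 1.030963.
Q̄ = (S_0/π) × [bracket] = (1361/π) × 1.030963 = 446.6 W/m².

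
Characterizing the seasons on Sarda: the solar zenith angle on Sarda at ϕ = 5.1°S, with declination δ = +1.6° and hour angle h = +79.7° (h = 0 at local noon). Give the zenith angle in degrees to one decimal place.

cos θ_z = sin ϕ sin δ + cos ϕ cos δ cos h = -0.002482 + 0.178025 = 0.175543.
θ_z = arccos(0.175543) = 79.9°.

θ_z = 79.9°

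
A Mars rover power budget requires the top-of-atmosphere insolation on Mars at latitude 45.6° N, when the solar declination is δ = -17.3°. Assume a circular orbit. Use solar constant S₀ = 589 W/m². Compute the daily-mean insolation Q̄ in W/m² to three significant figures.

cos H₀ = −tan(+45.6°) tan(-17.300°) = 0.3181, H₀ = 1.2471 rad.
Bracket: H₀ sin φ sin δ + cos φ cos δ sin H₀ = 1.2471×0.71447×-0.29737 + 0.69966×0.95476×0.94807 = -0.264961 + 0.633318 = 0.368357.
Q̄ = (S₀/π) × [bracket] = (589/π) × 0.368357 = 69.06 W/m².

Q̄ ≈ 69.1 W/m²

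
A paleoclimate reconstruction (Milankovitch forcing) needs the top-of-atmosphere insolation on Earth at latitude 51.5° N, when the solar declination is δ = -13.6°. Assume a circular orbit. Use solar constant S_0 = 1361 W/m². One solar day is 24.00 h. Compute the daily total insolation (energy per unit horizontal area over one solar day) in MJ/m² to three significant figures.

cos h₀ = −tan(+51.5°) tan(-13.600°) = 0.3041, h₀ = 1.2618 rad.
Bracket: h₀ sin ϕ sin δ + cos ϕ cos δ sin h₀ = 1.2618×0.78261×-0.23514 + 0.62251×0.97196×0.95263 = -0.232200 + 0.576393 = 0.344193.
Q̄ = (S_0/π) × [bracket] = (1361/π) × 0.344193 = 149.11 W/m².
Daily total = Q̄ × 24.00 h × 3600 s/h = 149.11 × 24.00 × 3600 / 10⁶ = 12.88 MJ/m².

12.9 MJ/m²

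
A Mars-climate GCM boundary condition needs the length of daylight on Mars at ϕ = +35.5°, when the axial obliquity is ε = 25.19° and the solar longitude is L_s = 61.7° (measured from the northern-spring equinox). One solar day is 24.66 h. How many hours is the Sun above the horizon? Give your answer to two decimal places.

Solar declination: sin δ = sin ε · sin L_s = sin 25.19° × sin 61.7° = 0.37475, so δ = +22.009°.
cos h₀ = −tan ϕ · tan δ = −tan(+35.5°) × tan(+22.009°) = -0.2883, so h₀ = 1.8633 rad = 106.76°.
Daylight = 2h₀/(2π) × 24.66 h = (1.8633/π) × 24.66 = 14.63 h.

14.63 h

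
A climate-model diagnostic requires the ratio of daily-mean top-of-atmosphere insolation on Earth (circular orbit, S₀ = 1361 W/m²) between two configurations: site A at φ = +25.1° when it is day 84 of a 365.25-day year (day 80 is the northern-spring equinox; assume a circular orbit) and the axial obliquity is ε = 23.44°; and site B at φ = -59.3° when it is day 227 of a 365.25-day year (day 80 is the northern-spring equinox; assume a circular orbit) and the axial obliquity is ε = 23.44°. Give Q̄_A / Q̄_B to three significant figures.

— Configuration A (φ=+25.1°):
Solar longitude: λ_s = 360° × (84 − 80)/365.25 = 3.943°.
sin δ = sin 23.44° × sin 3.943° = 0.02735, so δ = +1.567°.
cos H₀ = −tan(+25.1°) tan(+1.567°) = -0.0128, H₀ = 1.5836 rad.
Bracket: H₀ sin φ sin δ + cos φ cos δ sin H₀ = 1.5836×0.42420×0.02735 + 0.90557×0.99963×0.99992 = 0.018373 + 0.905163 = 0.923536.
Q̄ = (S₀/π) × [bracket] = (1361/π) × 0.923536 = 400.09 W/m².
— Configuration B (φ=-59.3°):
Solar longitude: λ_s = 360° × (227 − 80)/365.25 = 144.887°.
sin δ = sin 23.44° × sin 144.887° = 0.22880, so δ = +13.227°.
cos H₀ = −tan(-59.3°) tan(+13.227°) = 0.3959, H₀ = 1.1638 rad.
Bracket: H₀ sin φ sin δ + cos φ cos δ sin H₀ = 1.1638×-0.85985×0.22880 + 0.51054×0.97347×0.91831 = -0.228959 + 0.456396 = 0.227437.
Q̄ = (S₀/π) × [bracket] = (1361/π) × 0.227437 = 98.530 W/m².
Ratio Q̄_A / Q̄_B = 400.09 / 98.530 = 4.061.

Q̄_A / Q̄_B ≈ 4.06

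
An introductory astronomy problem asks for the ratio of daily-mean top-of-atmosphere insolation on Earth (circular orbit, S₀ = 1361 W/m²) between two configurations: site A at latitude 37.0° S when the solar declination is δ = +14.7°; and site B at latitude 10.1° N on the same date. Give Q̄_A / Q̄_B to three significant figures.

Q̄_A / Q̄_B ≈ 0.535

— Configuration A (φ=-37.0°):
cos H₀ = −tan(-37.0°) tan(+14.700°) = 0.1977, H₀ = 1.3718 rad.
Bracket: H₀ sin φ sin δ + cos φ cos δ sin H₀ = 1.3718×-0.60182×0.25376 + 0.79864×0.96727×0.98026 = -0.209498 + 0.757251 = 0.547753.
Q̄ = (S₀/π) × [bracket] = (1361/π) × 0.547753 = 237.30 W/m².
— Configuration B (φ=+10.1°):
cos H₀ = −tan(+10.1°) tan(+14.700°) = -0.0467, H₀ = 1.6175 rad.
Bracket: H₀ sin φ sin δ + cos φ cos δ sin H₀ = 1.6175×0.17537×0.25376 + 0.98450×0.96727×0.99891 = 0.071982 + 0.951239 = 1.023221.
Q̄ = (S₀/π) × [bracket] = (1361/π) × 1.023221 = 443.28 W/m².
Ratio Q̄_A / Q̄_B = 237.30 / 443.28 = 0.5353.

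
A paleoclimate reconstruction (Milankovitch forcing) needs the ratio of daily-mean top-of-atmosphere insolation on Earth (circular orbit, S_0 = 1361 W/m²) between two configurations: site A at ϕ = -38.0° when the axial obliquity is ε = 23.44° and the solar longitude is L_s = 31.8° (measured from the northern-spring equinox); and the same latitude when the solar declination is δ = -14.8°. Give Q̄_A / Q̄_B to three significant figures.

Q̄_A / Q̄_B ≈ 0.564

— Configuration A (ϕ=-38.0°):
Solar declination: sin δ = sin ε · sin L_s = sin 23.44° × sin 31.8° = 0.20962, so δ = +12.100°.
cos h₀ = −tan(-38.0°) tan(+12.100°) = 0.1675, h₀ = 1.4025 rad.
Bracket: h₀ sin ϕ sin δ + cos ϕ cos δ sin h₀ = 1.4025×-0.61566×0.20962 + 0.78801×0.97778×0.98587 = -0.180999 + 0.759613 = 0.578614.
Q̄ = (S_0/π) × [bracket] = (1361/π) × 0.578614 = 250.67 W/m².
— Configuration B (ϕ=-38.0°):
cos h₀ = −tan(-38.0°) tan(-14.800°) = -0.2064, h₀ = 1.7787 rad.
Bracket: h₀ sin ϕ sin δ + cos ϕ cos δ sin h₀ = 1.7787×-0.61566×-0.25545 + 0.78801×0.96682×0.97846 = 0.279737 + 0.745453 = 1.025190.
Q̄ = (S_0/π) × [bracket] = (1361/π) × 1.025190 = 444.13 W/m².
Ratio Q̄_A / Q̄_B = 250.67 / 444.13 = 0.5644.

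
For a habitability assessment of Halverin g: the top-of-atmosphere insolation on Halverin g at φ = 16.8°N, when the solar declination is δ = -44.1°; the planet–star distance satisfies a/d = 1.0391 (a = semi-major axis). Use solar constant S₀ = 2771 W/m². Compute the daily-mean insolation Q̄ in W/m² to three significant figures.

cos H₀ = −tan(+16.8°) tan(-44.100°) = 0.2926, H₀ = 1.2739 rad.
Bracket: H₀ sin φ sin δ + cos φ cos δ sin H₀ = 1.2739×0.28903×-0.69591 + 0.95732×0.71813×0.95624 = -0.256231 + 0.657396 = 0.401165.
Inverse-square distance factor (a/d)² = 1.0391² = 1.079729.
Q̄ = (S₀/π) × 1.079729 × [bracket] = (2771/π) × 1.079729 × 0.401165 = 382.1 W/m².

Q̄ ≈ 382 W/m²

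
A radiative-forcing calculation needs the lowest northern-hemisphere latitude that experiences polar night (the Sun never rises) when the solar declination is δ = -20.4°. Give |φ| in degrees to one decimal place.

|φ| = 69.6°

Polar night requires cos H₀ = −tan φ tan δ ≥ 1, i.e. tan φ tan δ ≤ −1.
The boundary is |tan φ| · |tan δ| = 1, so |φ| = 90° − |δ| = 90° − 20.4° = 69.6° in the northern hemisphere.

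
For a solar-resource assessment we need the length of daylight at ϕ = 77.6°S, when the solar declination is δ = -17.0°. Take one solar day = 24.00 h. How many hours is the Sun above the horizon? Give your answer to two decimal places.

Sunrise equation: cos h₀ = −tan ϕ · tan δ = -1.3905 ≤ −1, so the Sun never sets (polar day) and h₀ = π.
Daylight = 2h₀/(2π) × 24.00 h = (3.1416/π) × 24.00 = 24.00 h.

24.00 h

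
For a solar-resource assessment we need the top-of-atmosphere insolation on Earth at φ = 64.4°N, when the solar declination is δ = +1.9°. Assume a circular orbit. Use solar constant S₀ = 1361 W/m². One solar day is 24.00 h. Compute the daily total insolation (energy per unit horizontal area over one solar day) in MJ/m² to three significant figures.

18.0 MJ/m²

cos H₀ = −tan(+64.4°) tan(+1.900°) = -0.0692, H₀ = 1.6401 rad.
Bracket: H₀ sin φ sin δ + cos φ cos δ sin H₀ = 1.6401×0.90183×0.03316 + 0.43209×0.99945×0.99760 = 0.049047 + 0.430816 = 0.479863.
Q̄ = (S₀/π) × [bracket] = (1361/π) × 0.479863 = 207.89 W/m².
Daily total = Q̄ × 24.00 h × 3600 s/h = 207.89 × 24.00 × 3600 / 10⁶ = 17.96 MJ/m².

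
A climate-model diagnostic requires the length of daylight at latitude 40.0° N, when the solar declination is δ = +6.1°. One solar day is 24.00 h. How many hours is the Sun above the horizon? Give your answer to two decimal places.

cos H₀ = −tan φ · tan δ = −tan(+40.0°) × tan(+6.100°) = -0.0897, so H₀ = 1.6606 rad = 95.14°.
Daylight = 2H₀/(2π) × 24.00 h = (1.6606/π) × 24.00 = 12.69 h.

12.69 h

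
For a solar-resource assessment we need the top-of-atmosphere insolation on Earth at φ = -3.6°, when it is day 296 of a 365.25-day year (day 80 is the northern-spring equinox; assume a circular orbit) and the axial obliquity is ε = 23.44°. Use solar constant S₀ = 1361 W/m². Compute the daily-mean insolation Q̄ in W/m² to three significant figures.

Solar longitude: λ_s = 360° × (296 − 80)/365.25 = 212.895°.
sin δ = sin 23.44° × sin 212.895° = -0.21604, so δ = -12.477°.
cos H₀ = −tan(-3.6°) tan(-12.477°) = -0.0139, H₀ = 1.5847 rad.
Bracket: H₀ sin φ sin δ + cos φ cos δ sin H₀ = 1.5847×-0.06279×-0.21604 + 0.99803×0.97638×0.99990 = 0.021497 + 0.974359 = 0.995856.
Q̄ = (S₀/π) × [bracket] = (1361/π) × 0.995856 = 431.4 W/m².

Q̄ ≈ 431 W/m²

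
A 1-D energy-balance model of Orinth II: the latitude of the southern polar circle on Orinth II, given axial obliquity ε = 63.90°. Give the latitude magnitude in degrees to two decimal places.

The polar circle is the lowest latitude that experiences at least one full rotation of continuous darkness at the northern-summer solstice; it lies at |φ| = 90° − ε = 90° − 63.90° = 26.10°.

26.10°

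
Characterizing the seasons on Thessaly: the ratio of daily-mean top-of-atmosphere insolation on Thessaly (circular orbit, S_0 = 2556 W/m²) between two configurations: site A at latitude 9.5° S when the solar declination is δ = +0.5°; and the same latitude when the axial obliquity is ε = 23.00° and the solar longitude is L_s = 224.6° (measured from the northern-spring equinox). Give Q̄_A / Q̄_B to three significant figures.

Q̄_A / Q̄_B ≈ 0.964

— Configuration A (ϕ=-9.5°):
cos h₀ = −tan(-9.5°) tan(+0.500°) = 0.0015, h₀ = 1.5693 rad.
Bracket: h₀ sin ϕ sin δ + cos ϕ cos δ sin h₀ = 1.5693×-0.16505×0.00873 + 0.98629×0.99996×1.00000 = -0.002261 + 0.986251 = 0.983990.
Q̄ = (S_0/π) × [bracket] = (2556/π) × 0.983990 = 800.57 W/m².
— Configuration B (ϕ=-9.5°):
Solar declination: sin δ = sin ε · sin L_s = sin 23.00° × sin 224.6° = -0.27435, so δ = -15.923°.
cos h₀ = −tan(-9.5°) tan(-15.923°) = -0.0477, h₀ = 1.6186 rad.
Bracket: h₀ sin ϕ sin δ + cos ϕ cos δ sin h₀ = 1.6186×-0.16505×-0.27435 + 0.98629×0.96163×0.99886 = 0.073293 + 0.947365 = 1.020658.
Q̄ = (S_0/π) × [bracket] = (2556/π) × 1.020658 = 830.41 W/m².
Ratio Q̄_A / Q̄_B = 800.57 / 830.41 = 0.9641.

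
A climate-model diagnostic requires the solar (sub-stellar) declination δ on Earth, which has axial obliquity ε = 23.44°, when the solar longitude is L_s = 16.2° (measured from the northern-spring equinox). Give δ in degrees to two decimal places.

δ = +6.37°

sin δ = sin ε · sin L_s = sin 23.44° × sin 16.2° = 0.110979.
δ = arcsin(0.110979) = +6.37°.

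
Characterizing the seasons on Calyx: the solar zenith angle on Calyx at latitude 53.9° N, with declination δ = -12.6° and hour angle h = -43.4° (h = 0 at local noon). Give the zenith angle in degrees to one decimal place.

θ_z = 76.0°

cos θ_z = sin φ sin δ + cos φ cos δ cos h = -0.176258 + 0.417785 = 0.241527.
θ_z = arccos(0.241527) = 76.0°.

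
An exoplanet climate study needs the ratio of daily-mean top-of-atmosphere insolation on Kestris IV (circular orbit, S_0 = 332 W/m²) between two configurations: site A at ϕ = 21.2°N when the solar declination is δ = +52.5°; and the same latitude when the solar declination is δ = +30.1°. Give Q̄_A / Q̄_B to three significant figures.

— Configuration A (ϕ=+21.2°):
cos h₀ = −tan(+21.2°) tan(+52.500°) = -0.5055, h₀ = 2.1007 rad.
Bracket: h₀ sin ϕ sin δ + cos ϕ cos δ sin h₀ = 2.1007×0.36162×0.79335 + 0.93232×0.60876×0.86283 = 0.602672 + 0.489707 = 1.092379.
Q̄ = (S_0/π) × [bracket] = (332/π) × 1.092379 = 115.44 W/m².
— Configuration B (ϕ=+21.2°):
cos h₀ = −tan(+21.2°) tan(+30.100°) = -0.2248, h₀ = 1.7976 rad.
Bracket: h₀ sin ϕ sin δ + cos ϕ cos δ sin h₀ = 1.7976×0.36162×0.50151 + 0.93232×0.86515×0.97440 = 0.326006 + 0.785948 = 1.111954.
Q̄ = (S_0/π) × [bracket] = (332/π) × 1.111954 = 117.51 W/m².
Ratio Q̄_A / Q̄_B = 115.44 / 117.51 = 0.9824.

Q̄_A / Q̄_B ≈ 0.982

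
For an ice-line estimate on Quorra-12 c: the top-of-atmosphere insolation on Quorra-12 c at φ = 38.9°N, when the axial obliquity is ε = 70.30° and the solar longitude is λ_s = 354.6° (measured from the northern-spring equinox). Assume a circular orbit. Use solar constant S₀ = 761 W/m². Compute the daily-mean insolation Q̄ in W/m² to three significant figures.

Solar declination: sin δ = sin ε · sin λ_s = sin 70.30° × sin 354.6° = -0.08860, so δ = -5.083°.
cos H₀ = −tan(+38.9°) tan(-5.083°) = 0.0718, H₀ = 1.4990 rad.
Bracket: H₀ sin φ sin δ + cos φ cos δ sin H₀ = 1.4990×0.62796×-0.08860 + 0.77824×0.99607×0.99742 = -0.083400 + 0.773182 = 0.689782.
Q̄ = (S₀/π) × [bracket] = (761/π) × 0.689782 = 167.1 W/m².

Q̄ ≈ 167 W/m²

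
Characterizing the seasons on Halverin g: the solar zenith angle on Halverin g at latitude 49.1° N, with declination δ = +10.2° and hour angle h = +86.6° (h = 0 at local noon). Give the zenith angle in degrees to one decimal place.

cos θ_z = sin ϕ sin δ + cos ϕ cos δ cos h = 0.133850 + 0.038217 = 0.172067.
θ_z = arccos(0.172067) = 80.1°.

θ_z = 80.1°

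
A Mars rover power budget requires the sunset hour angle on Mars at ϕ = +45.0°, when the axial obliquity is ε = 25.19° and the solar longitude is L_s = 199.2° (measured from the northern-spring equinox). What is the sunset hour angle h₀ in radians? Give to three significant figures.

Solar declination: sin δ = sin ε · sin L_s = sin 25.19° × sin 199.2° = -0.13997, so δ = -8.046°.
cos h₀ = −tan ϕ · tan δ = −tan(+45.0°) × tan(-8.046°) = 0.1414, so h₀ = 1.4290 rad = 81.87°.

h₀ = 1.43 rad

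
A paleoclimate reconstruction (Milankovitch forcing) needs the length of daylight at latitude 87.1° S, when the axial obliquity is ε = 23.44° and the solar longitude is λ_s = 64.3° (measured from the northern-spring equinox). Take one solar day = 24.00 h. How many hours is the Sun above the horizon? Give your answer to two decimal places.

0.00 h

Solar declination: sin δ = sin ε · sin λ_s = sin 23.44° × sin 64.3° = 0.35844, so δ = +21.004°.
cos H₀ = −tan φ · tan δ = 7.5793 ≥ 1, so the Sun never rises (polar night) and H₀ = 0.
Daylight = 2H₀/(2π) × 24.00 h = (0.0000/π) × 24.00 = 0.00 h.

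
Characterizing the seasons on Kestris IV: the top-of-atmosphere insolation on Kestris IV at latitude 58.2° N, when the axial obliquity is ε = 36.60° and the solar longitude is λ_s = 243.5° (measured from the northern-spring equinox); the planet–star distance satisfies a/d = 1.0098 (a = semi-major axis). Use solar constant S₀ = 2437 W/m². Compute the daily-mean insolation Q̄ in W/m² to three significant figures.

Solar declination: sin δ = sin ε · sin λ_s = sin 36.60° × sin 243.5° = -0.53358, so δ = -32.248°.
cos H₀ = −tan(+58.2°) tan(-32.248°) = 1.0175 ≥ 1 ⇒ polar night, H₀ = 0 and Q̄ = 0.
Inverse-square distance factor (a/d)² = 1.0098² = 1.019696.

Q̄ ≈ 0.00 W/m²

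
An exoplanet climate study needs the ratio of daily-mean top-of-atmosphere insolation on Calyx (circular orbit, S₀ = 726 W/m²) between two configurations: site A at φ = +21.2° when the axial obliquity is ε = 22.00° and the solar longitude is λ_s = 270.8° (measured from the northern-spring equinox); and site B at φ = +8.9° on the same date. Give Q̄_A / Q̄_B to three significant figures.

— Configuration A (φ=+21.2°):
Solar declination: sin δ = sin ε · sin λ_s = sin 22.00° × sin 270.8° = -0.37457, so δ = -21.998°.
cos H₀ = −tan(+21.2°) tan(-21.998°) = 0.1567, H₀ = 1.4135 rad.
Bracket: H₀ sin φ sin δ + cos φ cos δ sin H₀ = 1.4135×0.36162×-0.37457 + 0.93232×0.92720×0.98765 = -0.191461 + 0.853771 = 0.662310.
Q̄ = (S₀/π) × [bracket] = (726/π) × 0.662310 = 153.06 W/m².
— Configuration B (φ=+8.9°):
cos H₀ = −tan(+8.9°) tan(-21.998°) = 0.0633, H₀ = 1.5075 rad.
Bracket: H₀ sin φ sin δ + cos φ cos δ sin H₀ = 1.5075×0.15471×-0.37457 + 0.98796×0.92720×0.99800 = -0.087359 + 0.914204 = 0.826845.
Q̄ = (S₀/π) × [bracket] = (726/π) × 0.826845 = 191.08 W/m².
Ratio Q̄_A / Q̄_B = 153.06 / 191.08 = 0.8010.

Q̄_A / Q̄_B ≈ 0.801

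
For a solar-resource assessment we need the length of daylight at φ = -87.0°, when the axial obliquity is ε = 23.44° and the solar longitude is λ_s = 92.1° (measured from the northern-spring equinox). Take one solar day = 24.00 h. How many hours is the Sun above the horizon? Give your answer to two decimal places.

Solar declination: sin δ = sin ε · sin λ_s = sin 23.44° × sin 92.1° = 0.39752, so δ = +23.423°.
cos H₀ = −tan φ · tan δ = 8.2664 ≥ 1, so the Sun never rises (polar night) and H₀ = 0.
Daylight = 2H₀/(2π) × 24.00 h = (0.0000/π) × 24.00 = 0.00 h.

0.00 h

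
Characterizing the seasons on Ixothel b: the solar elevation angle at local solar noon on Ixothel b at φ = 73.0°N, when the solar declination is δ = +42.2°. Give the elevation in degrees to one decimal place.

59.2°

At local noon the hour angle is zero, so the zenith angle equals |φ − δ| = |+73.0° − (+42.200°)| = 30.800°.
Elevation = 90° − 30.800° = 59.2°.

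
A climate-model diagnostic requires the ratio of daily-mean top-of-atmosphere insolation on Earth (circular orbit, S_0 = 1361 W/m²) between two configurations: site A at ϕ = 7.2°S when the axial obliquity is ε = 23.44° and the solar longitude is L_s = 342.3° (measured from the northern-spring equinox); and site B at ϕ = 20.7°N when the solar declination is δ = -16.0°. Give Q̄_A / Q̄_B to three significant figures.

— Configuration A (ϕ=-7.2°):
Solar declination: sin δ = sin ε · sin L_s = sin 23.44° × sin 342.3° = -0.12094, so δ = -6.946°.
cos h₀ = −tan(-7.2°) tan(-6.946°) = -0.0154, h₀ = 1.5862 rad.
Bracket: h₀ sin ϕ sin δ + cos ϕ cos δ sin h₀ = 1.5862×-0.12533×-0.12094 + 0.99211×0.99266×0.99988 = 0.024043 + 0.984710 = 1.008753.
Q̄ = (S_0/π) × [bracket] = (1361/π) × 1.008753 = 437.01 W/m².
— Configuration B (ϕ=+20.7°):
cos h₀ = −tan(+20.7°) tan(-16.000°) = 0.1084, h₀ = 1.4622 rad.
Bracket: h₀ sin ϕ sin δ + cos ϕ cos δ sin h₀ = 1.4622×0.35347×-0.27564 + 0.93544×0.96126×0.99411 = -0.142463 + 0.893905 = 0.751442.
Q̄ = (S_0/π) × [bracket] = (1361/π) × 0.751442 = 325.54 W/m².
Ratio Q̄_A / Q̄_B = 437.01 / 325.54 = 1.342.

Q̄_A / Q̄_B ≈ 1.34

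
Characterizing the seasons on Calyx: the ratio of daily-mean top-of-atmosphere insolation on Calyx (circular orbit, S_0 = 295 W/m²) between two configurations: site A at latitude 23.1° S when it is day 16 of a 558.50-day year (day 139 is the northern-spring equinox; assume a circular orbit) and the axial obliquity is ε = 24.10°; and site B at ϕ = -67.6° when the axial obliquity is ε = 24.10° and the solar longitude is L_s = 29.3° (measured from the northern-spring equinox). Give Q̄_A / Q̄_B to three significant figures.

Q̄_A / Q̄_B ≈ 8.50

— Configuration A (ϕ=-23.1°):
Solar longitude: L_s = 360° × (16 − 139)/558.50 = -79.284°, i.e. -79.284° + 360° = 280.716°.
sin δ = sin 24.10° × sin 280.716° = -0.40121, so δ = -23.654°.
cos h₀ = −tan(-23.1°) tan(-23.654°) = -0.1868, h₀ = 1.7587 rad.
Bracket: h₀ sin ϕ sin δ + cos ϕ cos δ sin h₀ = 1.7587×-0.39234×-0.40121 + 0.91982×0.91599×0.98239 = 0.276838 + 0.827709 = 1.104547.
Q̄ = (S_0/π) × [bracket] = (295/π) × 1.104547 = 103.72 W/m².
— Configuration B (ϕ=-67.6°):
Solar declination: sin δ = sin ε · sin L_s = sin 24.10° × sin 29.3° = 0.19983, so δ = +11.527°.
cos h₀ = −tan(-67.6°) tan(+11.527°) = 0.4948, h₀ = 1.0532 rad.
Bracket: h₀ sin ϕ sin δ + cos ϕ cos δ sin h₀ = 1.0532×-0.92455×0.19983 + 0.38107×0.97983×0.86901 = -0.194582 + 0.324474 = 0.129892.
Q̄ = (S_0/π) × [bracket] = (295/π) × 0.129892 = 12.197 W/m².
Ratio Q̄_A / Q̄_B = 103.72 / 12.197 = 8.504.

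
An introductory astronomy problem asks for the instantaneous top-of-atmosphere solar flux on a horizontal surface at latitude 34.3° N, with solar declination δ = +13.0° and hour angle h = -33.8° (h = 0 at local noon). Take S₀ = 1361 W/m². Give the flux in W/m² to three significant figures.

1.08e+03 W/m²

cos θ_z = sin φ sin δ + cos φ cos δ cos h = 0.126766 + 0.668881 = 0.795647.
Flux = S₀ · cos θ_z = 1361 × 0.795647 = 1083 W/m².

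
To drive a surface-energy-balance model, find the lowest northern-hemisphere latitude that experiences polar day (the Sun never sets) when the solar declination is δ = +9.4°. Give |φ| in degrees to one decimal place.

|φ| = 80.6°

Polar day requires cos H₀ = −tan φ tan δ ≤ −1, i.e. tan φ tan δ ≥ 1.
The boundary is |tan φ| · |tan δ| = 1, so |φ| = 90° − |δ| = 90° − 9.4° = 80.6° in the northern hemisphere.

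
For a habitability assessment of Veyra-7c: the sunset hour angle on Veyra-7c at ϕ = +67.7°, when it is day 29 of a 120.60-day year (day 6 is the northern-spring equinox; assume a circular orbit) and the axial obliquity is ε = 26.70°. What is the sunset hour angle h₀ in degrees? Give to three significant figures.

h₀ = 180°

Solar longitude: L_s = 360° × (29 − 6)/120.60 = 68.657°.
sin δ = sin 26.70° × sin 68.657° = 0.41850, so δ = +24.740°.
Sunrise equation: cos h₀ = −tan ϕ · tan δ = -1.1235 ≤ −1, so the host star never sets (polar day) and h₀ = π.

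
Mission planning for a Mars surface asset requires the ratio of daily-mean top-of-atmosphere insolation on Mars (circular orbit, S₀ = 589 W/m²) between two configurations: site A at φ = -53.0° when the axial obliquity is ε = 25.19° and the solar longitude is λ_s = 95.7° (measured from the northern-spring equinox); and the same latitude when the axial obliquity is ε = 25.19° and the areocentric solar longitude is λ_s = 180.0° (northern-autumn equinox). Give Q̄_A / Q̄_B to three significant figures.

— Configuration A (φ=-53.0°):
Solar declination: sin δ = sin ε · sin λ_s = sin 25.19° × sin 95.7° = 0.42352, so δ = +25.057°.
cos H₀ = −tan(-53.0°) tan(+25.057°) = 0.6204, H₀ = 0.9015 rad.
Bracket: H₀ sin φ sin δ + cos φ cos δ sin H₀ = 0.9015×-0.79864×0.42352 + 0.60182×0.90589×0.78427 = -0.304923 + 0.427570 = 0.122647.
Q̄ = (S₀/π) × [bracket] = (589/π) × 0.122647 = 22.994 W/m².
— Configuration B (φ=-53.0°):
sin δ = sin 25.19° × sin 180.0° = 0.00000, so δ = +0.000°.
cos H₀ = −tan(-53.0°) tan(+0.000°) = 0.0000, H₀ = 1.5708 rad.
Bracket: H₀ sin φ sin δ + cos φ cos δ sin H₀ = 1.5708×-0.79864×0.00000 + 0.60182×1.00000×1.00000 = -0.000000 + 0.601820 = 0.601820.
Q̄ = (S₀/π) × [bracket] = (589/π) × 0.601820 = 112.83 W/m².
Ratio Q̄_A / Q̄_B = 22.994 / 112.83 = 0.2038.

Q̄_A / Q̄_B ≈ 0.204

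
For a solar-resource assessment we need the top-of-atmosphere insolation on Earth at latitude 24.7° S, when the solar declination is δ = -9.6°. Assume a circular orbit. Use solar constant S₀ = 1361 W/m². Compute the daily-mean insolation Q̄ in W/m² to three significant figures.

Q̄ ≈ 437 W/m²

cos H₀ = −tan(-24.7°) tan(-9.600°) = -0.0778, H₀ = 1.6487 rad.
Bracket: H₀ sin φ sin δ + cos φ cos δ sin H₀ = 1.6487×-0.41787×-0.16677 + 0.90851×0.98600×0.99697 = 0.114895 + 0.893077 = 1.007972.
Q̄ = (S₀/π) × [bracket] = (1361/π) × 1.007972 = 436.7 W/m².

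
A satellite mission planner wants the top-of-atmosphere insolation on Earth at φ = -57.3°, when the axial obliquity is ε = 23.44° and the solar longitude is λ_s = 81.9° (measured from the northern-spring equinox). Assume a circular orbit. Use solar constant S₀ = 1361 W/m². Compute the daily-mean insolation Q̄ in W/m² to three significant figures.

Solar declination: sin δ = sin ε · sin λ_s = sin 23.44° × sin 81.9° = 0.39382, so δ = +23.192°.
cos H₀ = −tan(-57.3°) tan(+23.192°) = 0.6674, H₀ = 0.8401 rad.
Bracket: H₀ sin φ sin δ + cos φ cos δ sin H₀ = 0.8401×-0.84151×0.39382 + 0.54024×0.91919×0.74473 = -0.278412 + 0.369820 = 0.091408.
Q̄ = (S₀/π) × [bracket] = (1361/π) × 0.091408 = 39.60 W/m².

Q̄ ≈ 39.6 W/m²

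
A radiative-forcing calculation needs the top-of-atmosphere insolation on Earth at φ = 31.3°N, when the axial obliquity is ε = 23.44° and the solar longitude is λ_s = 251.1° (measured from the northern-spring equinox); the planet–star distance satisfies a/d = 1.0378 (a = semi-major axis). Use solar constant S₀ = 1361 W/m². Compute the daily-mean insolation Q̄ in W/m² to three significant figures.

Solar declination: sin δ = sin ε · sin λ_s = sin 23.44° × sin 251.1° = -0.37634, so δ = -22.107°.
cos H₀ = −tan(+31.3°) tan(-22.107°) = 0.2470, H₀ = 1.3212 rad.
Bracket: H₀ sin φ sin δ + cos φ cos δ sin H₀ = 1.3212×0.51952×-0.37634 + 0.85446×0.92648×0.96902 = -0.258316 + 0.767115 = 0.508799.
Inverse-square distance factor (a/d)² = 1.0378² = 1.077029.
Q̄ = (S₀/π) × 1.077029 × [bracket] = (1361/π) × 1.077029 × 0.508799 = 237.4 W/m².

Q̄ ≈ 237 W/m²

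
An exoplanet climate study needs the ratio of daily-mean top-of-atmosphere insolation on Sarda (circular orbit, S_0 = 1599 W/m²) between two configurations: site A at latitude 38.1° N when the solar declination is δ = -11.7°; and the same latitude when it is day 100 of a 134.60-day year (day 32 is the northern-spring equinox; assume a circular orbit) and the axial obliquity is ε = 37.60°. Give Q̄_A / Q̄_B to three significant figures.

— Configuration A (ϕ=+38.1°):
cos h₀ = −tan(+38.1°) tan(-11.700°) = 0.1624, h₀ = 1.4077 rad.
Bracket: h₀ sin ϕ sin δ + cos ϕ cos δ sin h₀ = 1.4077×0.61704×-0.20279 + 0.78694×0.97922×0.98673 = -0.176145 + 0.760362 = 0.584217.
Q̄ = (S_0/π) × [bracket] = (1599/π) × 0.584217 = 297.35 W/m².
— Configuration B (ϕ=+38.1°):
Solar longitude: L_s = 360° × (100 − 32)/134.60 = 181.872°.
sin δ = sin 37.60° × sin 181.872° = -0.01993, so δ = -1.142°.
cos h₀ = −tan(+38.1°) tan(-1.142°) = 0.0156, h₀ = 1.5552 rad.
Bracket: h₀ sin ϕ sin δ + cos ϕ cos δ sin h₀ = 1.5552×0.61704×-0.01993 + 0.78694×0.99980×0.99988 = -0.019125 + 0.786688 = 0.767563.
Q̄ = (S_0/π) × [bracket] = (1599/π) × 0.767563 = 390.67 W/m².
Ratio Q̄_A / Q̄_B = 297.35 / 390.67 = 0.7611.

Q̄_A / Q̄_B ≈ 0.761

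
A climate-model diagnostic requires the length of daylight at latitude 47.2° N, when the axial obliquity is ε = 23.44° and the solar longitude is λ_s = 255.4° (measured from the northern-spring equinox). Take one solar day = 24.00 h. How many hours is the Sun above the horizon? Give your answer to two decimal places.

Solar declination: sin δ = sin ε · sin λ_s = sin 23.44° × sin 255.4° = -0.38494, so δ = -22.640°.
cos H₀ = −tan φ · tan δ = −tan(+47.2°) × tan(-22.640°) = 0.4504, so H₀ = 1.1036 rad = 63.23°.
Daylight = 2H₀/(2π) × 24.00 h = (1.1036/π) × 24.00 = 8.43 h.

8.43 h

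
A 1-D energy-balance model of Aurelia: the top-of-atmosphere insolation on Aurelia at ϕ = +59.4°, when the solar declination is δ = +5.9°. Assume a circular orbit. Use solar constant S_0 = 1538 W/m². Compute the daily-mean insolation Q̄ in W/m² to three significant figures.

Q̄ ≈ 320 W/m²

cos h₀ = −tan(+59.4°) tan(+5.900°) = -0.1747, h₀ = 1.7464 rad.
Bracket: h₀ sin ϕ sin δ + cos ϕ cos δ sin h₀ = 1.7464×0.86074×0.10279 + 0.50904×0.99470×0.98461 = 0.154514 + 0.498549 = 0.653063.
Q̄ = (S_0/π) × [bracket] = (1538/π) × 0.653063 = 319.7 W/m².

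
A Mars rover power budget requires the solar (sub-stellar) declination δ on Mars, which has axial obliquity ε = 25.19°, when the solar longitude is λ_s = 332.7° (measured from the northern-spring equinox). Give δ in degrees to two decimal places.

sin δ = sin ε · sin λ_s = sin 25.19° × sin 332.7° = -0.195211.
δ = arcsin(-0.195211) = -11.26°.

δ = -11.26°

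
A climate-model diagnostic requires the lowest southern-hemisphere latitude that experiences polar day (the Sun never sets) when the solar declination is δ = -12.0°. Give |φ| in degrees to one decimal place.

Polar day requires cos H₀ = −tan φ tan δ ≤ −1, i.e. tan φ tan δ ≥ 1.
The boundary is |tan φ| · |tan δ| = 1, so |φ| = 90° − |δ| = 90° − 12.0° = 78.0° in the southern hemisphere.

|φ| = 78.0°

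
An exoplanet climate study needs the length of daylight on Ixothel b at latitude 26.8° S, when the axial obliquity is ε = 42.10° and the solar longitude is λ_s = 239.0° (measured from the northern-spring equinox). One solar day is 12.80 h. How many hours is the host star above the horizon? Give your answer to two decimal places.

7.88 h

Solar declination: sin δ = sin ε · sin λ_s = sin 42.10° × sin 239.0° = -0.57467, so δ = -35.076°.
cos H₀ = −tan φ · tan δ = −tan(-26.8°) × tan(-35.076°) = -0.3547, so H₀ = 1.9334 rad = 110.78°.
Daylight = 2H₀/(2π) × 12.80 h = (1.9334/π) × 12.80 = 7.88 h.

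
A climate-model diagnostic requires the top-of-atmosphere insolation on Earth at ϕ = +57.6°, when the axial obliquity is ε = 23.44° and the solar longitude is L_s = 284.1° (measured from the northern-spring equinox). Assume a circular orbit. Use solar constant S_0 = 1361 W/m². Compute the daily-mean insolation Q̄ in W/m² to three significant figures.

Q̄ ≈ 40.9 W/m²

Solar declination: sin δ = sin ε · sin L_s = sin 23.44° × sin 284.1° = -0.38580, so δ = -22.694°.
cos h₀ = −tan(+57.6°) tan(-22.694°) = 0.6589, h₀ = 0.8514 rad.
Bracket: h₀ sin ϕ sin δ + cos ϕ cos δ sin h₀ = 0.8514×0.84433×-0.38580 + 0.53583×0.92258×0.75219 = -0.277337 + 0.371842 = 0.094505.
Q̄ = (S_0/π) × [bracket] = (1361/π) × 0.094505 = 40.94 W/m².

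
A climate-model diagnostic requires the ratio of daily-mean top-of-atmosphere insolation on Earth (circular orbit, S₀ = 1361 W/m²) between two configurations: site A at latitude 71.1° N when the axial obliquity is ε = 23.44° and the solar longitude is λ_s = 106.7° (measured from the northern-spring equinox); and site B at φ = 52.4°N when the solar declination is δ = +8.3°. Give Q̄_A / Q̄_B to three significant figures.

Q̄_A / Q̄_B ≈ 1.43

— Configuration A (φ=+71.1°):
Solar declination: sin δ = sin ε · sin λ_s = sin 23.44° × sin 106.7° = 0.38101, so δ = +22.396°.
cos H₀ = −tan(+71.1°) tan(+22.396°) = -1.2036 ≤ −1 ⇒ polar day, H₀ = π.
Bracket: H₀ sin φ sin δ + cos φ cos δ sin H₀ = 3.1416×0.94609×0.38101 + 0.32392×0.92457×0.00000 = 1.132452 + 0.000000 = 1.132452.
Q̄ = (S₀/π) × [bracket] = (1361/π) × 1.132452 = 490.60 W/m².
— Configuration B (φ=+52.4°):
cos H₀ = −tan(+52.4°) tan(+8.300°) = -0.1894, H₀ = 1.7614 rad.
Bracket: H₀ sin φ sin δ + cos φ cos δ sin H₀ = 1.7614×0.79229×0.14436 + 0.61015×0.98953×0.98189 = 0.201460 + 0.592828 = 0.794288.
Q̄ = (S₀/π) × [bracket] = (1361/π) × 0.794288 = 344.10 W/m².
Ratio Q̄_A / Q̄_B = 490.60 / 344.10 = 1.426.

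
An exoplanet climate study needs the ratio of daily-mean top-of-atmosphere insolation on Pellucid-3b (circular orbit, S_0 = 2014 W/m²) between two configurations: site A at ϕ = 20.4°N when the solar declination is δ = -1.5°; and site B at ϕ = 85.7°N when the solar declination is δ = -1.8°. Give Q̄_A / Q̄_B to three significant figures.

Q̄_A / Q̄_B ≈ 28.5

— Configuration A (ϕ=+20.4°):
cos h₀ = −tan(+20.4°) tan(-1.500°) = 0.0097, h₀ = 1.5611 rad.
Bracket: h₀ sin ϕ sin δ + cos ϕ cos δ sin h₀ = 1.5611×0.34857×-0.02618 + 0.93728×0.99966×0.99995 = -0.014246 + 0.936914 = 0.922668.
Q̄ = (S_0/π) × [bracket] = (2014/π) × 0.922668 = 591.50 W/m².
— Configuration B (ϕ=+85.7°):
cos h₀ = −tan(+85.7°) tan(-1.800°) = 0.4180, h₀ = 1.1396 rad.
Bracket: h₀ sin ϕ sin δ + cos ϕ cos δ sin h₀ = 1.1396×0.99719×-0.03141 + 0.07498×0.99951×0.90847 = -0.035694 + 0.068084 = 0.032390.
Q̄ = (S_0/π) × [bracket] = (2014/π) × 0.032390 = 20.764 W/m².
Ratio Q̄_A / Q̄_B = 591.50 / 20.764 = 28.49.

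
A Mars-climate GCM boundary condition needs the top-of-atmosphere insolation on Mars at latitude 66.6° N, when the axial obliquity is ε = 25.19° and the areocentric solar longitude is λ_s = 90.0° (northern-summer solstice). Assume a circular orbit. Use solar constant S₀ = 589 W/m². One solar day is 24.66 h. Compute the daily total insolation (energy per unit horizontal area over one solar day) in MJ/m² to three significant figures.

20.4 MJ/m²

sin δ = sin 25.19° × sin 90.0° = 0.42562, so δ = +25.190°.
cos H₀ = −tan(+66.6°) tan(+25.190°) = -1.0869 ≤ −1 ⇒ polar day, H₀ = π.
Bracket: H₀ sin φ sin δ + cos φ cos δ sin H₀ = 3.1416×0.91775×0.42562 + 0.39715×0.90490×0.00000 = 1.227149 + 0.000000 = 1.227149.
Q̄ = (S₀/π) × [bracket] = (589/π) × 1.227149 = 230.07 W/m².
Daily total = Q̄ × 24.66 h × 3600 s/h = 230.07 × 24.66 × 3600 / 10⁶ = 20.42 MJ/m².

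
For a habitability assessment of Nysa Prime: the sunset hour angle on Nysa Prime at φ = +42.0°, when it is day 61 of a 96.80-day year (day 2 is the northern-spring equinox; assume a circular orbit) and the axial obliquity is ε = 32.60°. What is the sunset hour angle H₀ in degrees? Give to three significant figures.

H₀ = 70.9°

Solar longitude: λ_s = 360° × (61 − 2)/96.80 = 219.421°.
sin δ = sin 32.60° × sin 219.421° = -0.34213, so δ = -20.007°.
cos H₀ = −tan φ · tan δ = −tan(+42.0°) × tan(-20.007°) = 0.3278, so H₀ = 1.2368 rad = 70.86°.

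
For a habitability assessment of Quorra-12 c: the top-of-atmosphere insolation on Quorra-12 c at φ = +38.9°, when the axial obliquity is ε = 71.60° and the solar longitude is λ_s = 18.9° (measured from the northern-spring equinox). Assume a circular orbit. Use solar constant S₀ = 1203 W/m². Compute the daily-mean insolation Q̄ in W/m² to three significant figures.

Q̄ ≈ 409 W/m²

Solar declination: sin δ = sin ε · sin λ_s = sin 71.60° × sin 18.9° = 0.30736, so δ = +17.900°.
cos H₀ = −tan(+38.9°) tan(+17.900°) = -0.2606, H₀ = 1.8345 rad.
Bracket: H₀ sin φ sin δ + cos φ cos δ sin H₀ = 1.8345×0.62796×0.30736 + 0.77824×0.95159×0.96544 = 0.354076 + 0.714971 = 1.069047.
Q̄ = (S₀/π) × [bracket] = (1203/π) × 1.069047 = 409.4 W/m².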